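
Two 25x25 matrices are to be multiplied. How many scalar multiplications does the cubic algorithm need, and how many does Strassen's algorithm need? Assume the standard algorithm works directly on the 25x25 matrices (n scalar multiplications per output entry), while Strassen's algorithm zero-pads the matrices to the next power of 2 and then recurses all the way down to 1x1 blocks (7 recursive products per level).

Matrix multiplication for 25x25 matrices:

Strassen's algorithm requires power-of-2 dimensions. Pad 25x25 to 32x32 (next power of 2).

Standard algorithm: 25^3 = 15625 multiplications
Strassen's algorithm: 7^(log2(32)) = 7^5 = 16807 multiplications
Difference: 15625 - 16807 = -1182 (Strassen uses MORE here due to padding overhead — for small or just-over-power-of-2 n, padding can outweigh the per-level savings)

Standard: 15625 multiplications (25^3). Strassen: 16807 multiplications (7^5, after padding to 32x32). Strassen reduces 8 recursive multiplications to 7 at each level.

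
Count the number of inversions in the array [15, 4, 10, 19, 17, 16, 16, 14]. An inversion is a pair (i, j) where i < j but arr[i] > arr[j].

Finding inversions in [15, 4, 10, 19, 17, 16, 16, 14]:

(0, 1): arr[0]=15 > arr[1]=4
(0, 2): arr[0]=15 > arr[2]=10
(0, 7): arr[0]=15 > arr[7]=14
(3, 4): arr[3]=19 > arr[4]=17
(3, 5): arr[3]=19 > arr[5]=16
(3, 6): arr[3]=19 > arr[6]=16
(3, 7): arr[3]=19 > arr[7]=14
(4, 5): arr[4]=17 > arr[5]=16
(4, 6): arr[4]=17 > arr[6]=16
(4, 7): arr[4]=17 > arr[7]=14
(5, 7): arr[5]=16 > arr[7]=14
(6, 7): arr[6]=16 > arr[7]=14

Total inversions: 12

The array has 12 inversion(s): (0,1), (0,2), (0,7), (3,4), (3,5), (3,6), (3,7), (4,5), (4,6), (4,7), (5,7), (6,7). Each pair (i,j) satisfies i < j and arr[i] > arr[j].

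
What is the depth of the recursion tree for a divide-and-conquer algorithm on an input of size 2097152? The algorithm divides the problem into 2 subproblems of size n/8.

For divide and conquer with division factor 8:

Problem sizes at each level:
Level 0: 2097152
Level 1: 262144
Level 2: 32768
Level 3: 4096
Level 4: 512
Level 5: 64
Level 6: 8
Level 7: 1

The root is level 0 and the size-1 base case is level 7 (the tree spans levels 0 through 7, i.e. 8 levels counting the root), so the depth is the number of divisions: log_8(2097152) = 7

The recursion tree depth is log_8(2097152) = 7. At each level, the problem size is divided by 8, so it takes 7 divisions to reduce to a base case of size 1. The algorithm makes 2 recursive calls at each level.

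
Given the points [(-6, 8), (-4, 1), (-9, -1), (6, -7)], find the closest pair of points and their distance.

Computing all pairwise distances among 4 points:

d((-6, 8), (-4, 1)) = 7.2801
d((-6, 8), (-9, -1)) = 9.4868
d((-6, 8), (6, -7)) = 19.2094
d((-4, 1), (-9, -1)) = 5.3852 <-- minimum
d((-4, 1), (6, -7)) = 12.8062
d((-9, -1), (6, -7)) = 16.1555

Closest pair: (-4, 1) and (-9, -1) with distance 5.3852

The closest pair is (-4, 1) and (-9, -1) with Euclidean distance 5.3852. For 4 points, brute-force pairwise comparison is shown above. For large n, the divide-and-conquer algorithm (sort by x, recurse on halves, check the dividing strip) achieves O(n log n).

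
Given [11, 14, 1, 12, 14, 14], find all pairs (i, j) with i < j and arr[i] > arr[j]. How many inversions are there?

Finding inversions in [11, 14, 1, 12, 14, 14]:

(0, 2): arr[0]=11 > arr[2]=1
(1, 2): arr[1]=14 > arr[2]=1
(1, 3): arr[1]=14 > arr[3]=12

Total inversions: 3

The array has 3 inversion(s): (0,2), (1,2), (1,3). Each pair (i,j) satisfies i < j and arr[i] > arr[j].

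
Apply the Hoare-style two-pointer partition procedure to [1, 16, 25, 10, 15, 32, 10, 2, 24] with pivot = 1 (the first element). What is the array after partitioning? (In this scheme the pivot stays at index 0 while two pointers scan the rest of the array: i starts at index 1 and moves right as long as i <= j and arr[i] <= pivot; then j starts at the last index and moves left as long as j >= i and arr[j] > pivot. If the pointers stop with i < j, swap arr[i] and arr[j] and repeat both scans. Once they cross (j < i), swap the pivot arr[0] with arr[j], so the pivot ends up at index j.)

Hoare-style two-pointer partition with pivot = 1:

Initial array: [1, 16, 25, 10, 15, 32, 10, 2, 24]

Pointers start at i = 1, j = 8.
i ends at 1, j ends at 0: the pointers have crossed (j < i), so scanning stops.

j = 0, so swapping arr[0] with arr[j] leaves the pivot at position 0: [1, 16, 25, 10, 15, 32, 10, 2, 24]
Pivot position: 0

After partitioning with pivot 1, the array becomes [1, 16, 25, 10, 15, 32, 10, 2, 24]. The pivot is placed at index 0. All elements to the left of the pivot are <= 1, and all elements to the right are > 1.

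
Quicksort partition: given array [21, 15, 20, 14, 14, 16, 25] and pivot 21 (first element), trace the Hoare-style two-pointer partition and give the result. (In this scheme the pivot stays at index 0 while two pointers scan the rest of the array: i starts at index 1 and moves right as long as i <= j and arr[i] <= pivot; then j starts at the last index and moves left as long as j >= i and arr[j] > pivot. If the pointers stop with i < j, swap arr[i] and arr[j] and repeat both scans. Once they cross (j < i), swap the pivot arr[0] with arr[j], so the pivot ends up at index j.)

Hoare-style two-pointer partition with pivot = 21:

Initial array: [21, 15, 20, 14, 14, 16, 25]

Pointers start at i = 1, j = 6.
i ends at 6, j ends at 5: the pointers have crossed (j < i), so scanning stops.

Swap pivot arr[0] with arr[5] to place pivot at position 5: [16, 15, 20, 14, 14, 21, 25]
Pivot position: 5

After partitioning with pivot 21, the array becomes [16, 15, 20, 14, 14, 21, 25]. The pivot is placed at index 5. All elements to the left of the pivot are <= 21, and all elements to the right are > 21.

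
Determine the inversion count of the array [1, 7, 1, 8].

Finding inversions in [1, 7, 1, 8]:

(1, 2): arr[1]=7 > arr[2]=1

Total inversions: 1

The array has 1 inversion(s): (1,2). Each pair (i,j) satisfies i < j and arr[i] > arr[j].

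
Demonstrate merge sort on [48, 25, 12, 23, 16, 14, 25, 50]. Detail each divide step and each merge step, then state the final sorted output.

Merge sort trace:

Split: [48, 25, 12, 23, 16, 14, 25, 50] -> [48, 25, 12, 23] and [16, 14, 25, 50]
  Split: [48, 25, 12, 23] -> [48, 25] and [12, 23]
    Split: [48, 25] -> [48] and [25]
    Merge: [48] + [25] -> [25, 48]
    Split: [12, 23] -> [12] and [23]
    Merge: [12] + [23] -> [12, 23]
  Merge: [25, 48] + [12, 23] -> [12, 23, 25, 48]
  Split: [16, 14, 25, 50] -> [16, 14] and [25, 50]
    Split: [16, 14] -> [16] and [14]
    Merge: [16] + [14] -> [14, 16]
    Split: [25, 50] -> [25] and [50]
    Merge: [25] + [50] -> [25, 50]
  Merge: [14, 16] + [25, 50] -> [14, 16, 25, 50]
Merge: [12, 23, 25, 48] + [14, 16, 25, 50] -> [12, 14, 16, 23, 25, 25, 48, 50]

Final sorted array: [12, 14, 16, 23, 25, 25, 48, 50]

The merge sort proceeds by recursively splitting the array and merging sorted halves.
After all merges, the sorted array is [12, 14, 16, 23, 25, 25, 48, 50].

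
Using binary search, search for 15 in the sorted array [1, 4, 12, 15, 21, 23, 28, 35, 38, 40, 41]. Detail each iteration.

Binary search for 15 in [1, 4, 12, 15, 21, 23, 28, 35, 38, 40, 41]:

lo=0, hi=10, mid=5, arr[mid]=23 -> 23 > 15, search left half
lo=0, hi=4, mid=2, arr[mid]=12 -> 12 < 15, search right half
lo=3, hi=4, mid=3, arr[mid]=15 -> Found target at index 3!

Binary search finds 15 at index 3 after 3 comparisons. The search repeatedly halves the search space by comparing with the middle element.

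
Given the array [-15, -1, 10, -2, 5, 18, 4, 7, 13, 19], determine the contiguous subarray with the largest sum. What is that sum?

Using Kadane's algorithm on [-15, -1, 10, -2, 5, 18, 4, 7, 13, 19]:

Scanning through the array:
Position 1 (value -1): max_ending_here = -1, max_so_far = -1
Position 2 (value 10): max_ending_here = 10, max_so_far = 10
Position 3 (value -2): max_ending_here = 8, max_so_far = 10
Position 4 (value 5): max_ending_here = 13, max_so_far = 13
Position 5 (value 18): max_ending_here = 31, max_so_far = 31
Position 6 (value 4): max_ending_here = 35, max_so_far = 35
Position 7 (value 7): max_ending_here = 42, max_so_far = 42
Position 8 (value 13): max_ending_here = 55, max_so_far = 55
Position 9 (value 19): max_ending_here = 74, max_so_far = 74

Maximum subarray: [10, -2, 5, 18, 4, 7, 13, 19]
Maximum sum: 74

The maximum subarray is [10, -2, 5, 18, 4, 7, 13, 19] with sum 74. This subarray runs from index 2 to index 9.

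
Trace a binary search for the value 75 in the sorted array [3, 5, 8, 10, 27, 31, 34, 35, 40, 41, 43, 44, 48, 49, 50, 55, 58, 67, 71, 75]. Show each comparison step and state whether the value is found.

Binary search for 75 in [3, 5, 8, 10, 27, 31, 34, 35, 40, 41, 43, 44, 48, 49, 50, 55, 58, 67, 71, 75]:

lo=0, hi=19, mid=9, arr[mid]=41 -> 41 < 75, search right half
lo=10, hi=19, mid=14, arr[mid]=50 -> 50 < 75, search right half
lo=15, hi=19, mid=17, arr[mid]=67 -> 67 < 75, search right half
lo=18, hi=19, mid=18, arr[mid]=71 -> 71 < 75, search right half
lo=19, hi=19, mid=19, arr[mid]=75 -> Found target at index 19!

Binary search finds 75 at index 19 after 5 comparisons. The search repeatedly halves the search space by comparing with the middle element.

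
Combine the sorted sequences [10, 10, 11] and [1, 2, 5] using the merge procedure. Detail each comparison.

Merging process:

Compare 10 vs 1: take 1 from right. Merged: [1]
Compare 10 vs 2: take 2 from right. Merged: [1, 2]
Compare 10 vs 5: take 5 from right. Merged: [1, 2, 5]
Append remaining from left: [10, 10, 11]. Merged: [1, 2, 5, 10, 10, 11]

Final merged array: [1, 2, 5, 10, 10, 11]
Total comparisons: 3

The merged array is [1, 2, 5, 10, 10, 11], requiring 3 comparisons. The merge step runs in O(n) time where n is the total number of elements.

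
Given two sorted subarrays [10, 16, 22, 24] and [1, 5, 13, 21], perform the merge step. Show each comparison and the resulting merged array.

Merging process:

Compare 10 vs 1: take 1 from right. Merged: [1]
Compare 10 vs 5: take 5 from right. Merged: [1, 5]
Compare 10 vs 13: take 10 from left. Merged: [1, 5, 10]
Compare 16 vs 13: take 13 from right. Merged: [1, 5, 10, 13]
Compare 16 vs 21: take 16 from left. Merged: [1, 5, 10, 13, 16]
Compare 22 vs 21: take 21 from right. Merged: [1, 5, 10, 13, 16, 21]
Append remaining from left: [22, 24]. Merged: [1, 5, 10, 13, 16, 21, 22, 24]

Final merged array: [1, 5, 10, 13, 16, 21, 22, 24]
Total comparisons: 6

The merged array is [1, 5, 10, 13, 16, 21, 22, 24], requiring 6 comparisons. The merge step runs in O(n) time where n is the total number of elements.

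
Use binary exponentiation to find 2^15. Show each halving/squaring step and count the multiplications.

Computing 2^15 by squaring (build up from 2^1; each line after the first costs one multiplication):

2^1 = 2
2^2 = (2^1)^2 = 2^2 = 4
2^3 = 2 * 2^2 = 2 * 4 = 8
2^6 = (2^3)^2 = 8^2 = 64
2^7 = 2 * 2^6 = 2 * 64 = 128
2^14 = (2^7)^2 = 128^2 = 16384
2^15 = 2 * 2^14 = 2 * 16384 = 32768

Result: 32768
Multiplications needed: 6 (6 lines after 2^1)

2^15 = 32768. Using exponentiation by squaring, this requires 6 multiplications. The key idea: if the exponent is even, square the half-power; if odd, multiply by the base once.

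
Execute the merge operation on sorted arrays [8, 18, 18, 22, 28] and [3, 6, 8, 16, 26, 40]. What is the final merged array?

Merging process:

Compare 8 vs 3: take 3 from right. Merged: [3]
Compare 8 vs 6: take 6 from right. Merged: [3, 6]
Compare 8 vs 8: take 8 from left. Merged: [3, 6, 8]
Compare 18 vs 8: take 8 from right. Merged: [3, 6, 8, 8]
Compare 18 vs 16: take 16 from right. Merged: [3, 6, 8, 8, 16]
Compare 18 vs 26: take 18 from left. Merged: [3, 6, 8, 8, 16, 18]
Compare 18 vs 26: take 18 from left. Merged: [3, 6, 8, 8, 16, 18, 18]
Compare 22 vs 26: take 22 from left. Merged: [3, 6, 8, 8, 16, 18, 18, 22]
Compare 28 vs 26: take 26 from right. Merged: [3, 6, 8, 8, 16, 18, 18, 22, 26]
Compare 28 vs 40: take 28 from left. Merged: [3, 6, 8, 8, 16, 18, 18, 22, 26, 28]
Append remaining from right: [40]. Merged: [3, 6, 8, 8, 16, 18, 18, 22, 26, 28, 40]

Final merged array: [3, 6, 8, 8, 16, 18, 18, 22, 26, 28, 40]
Total comparisons: 10

The merged array is [3, 6, 8, 8, 16, 18, 18, 22, 26, 28, 40], requiring 10 comparisons. The merge step runs in O(n) time where n is the total number of elements.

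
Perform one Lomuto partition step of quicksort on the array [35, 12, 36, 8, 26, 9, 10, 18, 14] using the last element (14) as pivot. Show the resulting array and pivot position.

Lomuto partition with pivot = 14:

Initial array: [35, 12, 36, 8, 26, 9, 10, 18, 14]

arr[0]=35 > 14: no swap
arr[1]=12 <= 14: swap with position 0, array becomes [12, 35, 36, 8, 26, 9, 10, 18, 14]
arr[2]=36 > 14: no swap
arr[3]=8 <= 14: swap with position 1, array becomes [12, 8, 36, 35, 26, 9, 10, 18, 14]
arr[4]=26 > 14: no swap
arr[5]=9 <= 14: swap with position 2, array becomes [12, 8, 9, 35, 26, 36, 10, 18, 14]
arr[6]=10 <= 14: swap with position 3, array becomes [12, 8, 9, 10, 26, 36, 35, 18, 14]
arr[7]=18 > 14: no swap

Place pivot at position 4: [12, 8, 9, 10, 14, 36, 35, 18, 26]
Pivot position: 4

After partitioning with pivot 14, the array becomes [12, 8, 9, 10, 14, 36, 35, 18, 26]. The pivot is placed at index 4. All elements to the left of the pivot are <= 14, and all elements to the right are > 14.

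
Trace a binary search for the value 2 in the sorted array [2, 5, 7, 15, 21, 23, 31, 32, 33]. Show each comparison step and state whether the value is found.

Binary search for 2 in [2, 5, 7, 15, 21, 23, 31, 32, 33]:

lo=0, hi=8, mid=4, arr[mid]=21 -> 21 > 2, search left half
lo=0, hi=3, mid=1, arr[mid]=5 -> 5 > 2, search left half
lo=0, hi=0, mid=0, arr[mid]=2 -> Found target at index 0!

Binary search finds 2 at index 0 after 3 comparisons. The search repeatedly halves the search space by comparing with the middle element.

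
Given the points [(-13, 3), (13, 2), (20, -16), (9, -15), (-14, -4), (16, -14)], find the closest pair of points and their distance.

Computing all pairwise distances among 6 points:

d((-13, 3), (13, 2)) = 26.0192
d((-13, 3), (20, -16)) = 38.0789
d((-13, 3), (9, -15)) = 28.4253
d((-13, 3), (-14, -4)) = 7.0711
d((-13, 3), (16, -14)) = 33.6155
d((13, 2), (20, -16)) = 19.3132
d((13, 2), (9, -15)) = 17.4642
d((13, 2), (-14, -4)) = 27.6586
d((13, 2), (16, -14)) = 16.2788
d((20, -16), (9, -15)) = 11.0454
d((20, -16), (-14, -4)) = 36.0555
d((20, -16), (16, -14)) = 4.4721 <-- minimum
d((9, -15), (-14, -4)) = 25.4951
d((9, -15), (16, -14)) = 7.0711
d((-14, -4), (16, -14)) = 31.6228

Closest pair: (20, -16) and (16, -14) with distance 4.4721

The closest pair is (20, -16) and (16, -14) with Euclidean distance 4.4721. For 6 points, brute-force pairwise comparison is shown above. For large n, the divide-and-conquer algorithm (sort by x, recurse on halves, check the dividing strip) achieves O(n log n).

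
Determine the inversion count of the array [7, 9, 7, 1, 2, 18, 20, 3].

Finding inversions in [7, 9, 7, 1, 2, 18, 20, 3]:

(0, 3): arr[0]=7 > arr[3]=1
(0, 4): arr[0]=7 > arr[4]=2
(0, 7): arr[0]=7 > arr[7]=3
(1, 2): arr[1]=9 > arr[2]=7
(1, 3): arr[1]=9 > arr[3]=1
(1, 4): arr[1]=9 > arr[4]=2
(1, 7): arr[1]=9 > arr[7]=3
(2, 3): arr[2]=7 > arr[3]=1
(2, 4): arr[2]=7 > arr[4]=2
(2, 7): arr[2]=7 > arr[7]=3
(5, 7): arr[5]=18 > arr[7]=3
(6, 7): arr[6]=20 > arr[7]=3

Total inversions: 12

The array has 12 inversion(s): (0,3), (0,4), (0,7), (1,2), (1,3), (1,4), (1,7), (2,3), (2,4), (2,7), (5,7), (6,7). Each pair (i,j) satisfies i < j and arr[i] > arr[j].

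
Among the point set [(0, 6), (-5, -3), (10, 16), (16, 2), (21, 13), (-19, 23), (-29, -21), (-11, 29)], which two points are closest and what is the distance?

Computing all pairwise distances among 8 points:

d((0, 6), (-5, -3)) = 10.2956
d((0, 6), (10, 16)) = 14.1421
d((0, 6), (16, 2)) = 16.4924
d((0, 6), (21, 13)) = 22.1359
d((0, 6), (-19, 23)) = 25.4951
d((0, 6), (-29, -21)) = 39.6232
d((0, 6), (-11, 29)) = 25.4951
d((-5, -3), (10, 16)) = 24.2074
d((-5, -3), (16, 2)) = 21.587
d((-5, -3), (21, 13)) = 30.5287
d((-5, -3), (-19, 23)) = 29.5296
d((-5, -3), (-29, -21)) = 30.0
d((-5, -3), (-11, 29)) = 32.5576
d((10, 16), (16, 2)) = 15.2315
d((10, 16), (21, 13)) = 11.4018
d((10, 16), (-19, 23)) = 29.8329
d((10, 16), (-29, -21)) = 53.7587
d((10, 16), (-11, 29)) = 24.6982
d((16, 2), (21, 13)) = 12.083
d((16, 2), (-19, 23)) = 40.8167
d((16, 2), (-29, -21)) = 50.5371
d((16, 2), (-11, 29)) = 38.1838
d((21, 13), (-19, 23)) = 41.2311
d((21, 13), (-29, -21)) = 60.4649
d((21, 13), (-11, 29)) = 35.7771
d((-19, 23), (-29, -21)) = 45.1221
d((-19, 23), (-11, 29)) = 10.0 <-- minimum
d((-29, -21), (-11, 29)) = 53.1413

Closest pair: (-19, 23) and (-11, 29) with distance 10.0

The closest pair is (-19, 23) and (-11, 29) with Euclidean distance 10.0. For 8 points, brute-force pairwise comparison is shown above. For large n, the divide-and-conquer algorithm (sort by x, recurse on halves, check the dividing strip) achieves O(n log n).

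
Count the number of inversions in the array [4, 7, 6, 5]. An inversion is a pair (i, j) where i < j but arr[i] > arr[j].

Finding inversions in [4, 7, 6, 5]:

(1, 2): arr[1]=7 > arr[2]=6
(1, 3): arr[1]=7 > arr[3]=5
(2, 3): arr[2]=6 > arr[3]=5

Total inversions: 3

The array has 3 inversion(s): (1,2), (1,3), (2,3). Each pair (i,j) satisfies i < j and arr[i] > arr[j].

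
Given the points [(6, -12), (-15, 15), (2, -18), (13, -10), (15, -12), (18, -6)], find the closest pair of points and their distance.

Computing all pairwise distances among 6 points:

d((6, -12), (-15, 15)) = 34.2053
d((6, -12), (2, -18)) = 7.2111
d((6, -12), (13, -10)) = 7.2801
d((6, -12), (15, -12)) = 9.0
d((6, -12), (18, -6)) = 13.4164
d((-15, 15), (2, -18)) = 37.1214
d((-15, 15), (13, -10)) = 37.5366
d((-15, 15), (15, -12)) = 40.3609
d((-15, 15), (18, -6)) = 39.1152
d((2, -18), (13, -10)) = 13.6015
d((2, -18), (15, -12)) = 14.3178
d((2, -18), (18, -6)) = 20.0
d((13, -10), (15, -12)) = 2.8284 <-- minimum
d((13, -10), (18, -6)) = 6.4031
d((15, -12), (18, -6)) = 6.7082

Closest pair: (13, -10) and (15, -12) with distance 2.8284

The closest pair is (13, -10) and (15, -12) with Euclidean distance 2.8284. For 6 points, brute-force pairwise comparison is shown above. For large n, the divide-and-conquer algorithm (sort by x, recurse on halves, check the dividing strip) achieves O(n log n).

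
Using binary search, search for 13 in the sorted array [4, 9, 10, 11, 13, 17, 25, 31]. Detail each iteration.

Binary search for 13 in [4, 9, 10, 11, 13, 17, 25, 31]:

lo=0, hi=7, mid=3, arr[mid]=11 -> 11 < 13, search right half
lo=4, hi=7, mid=5, arr[mid]=17 -> 17 > 13, search left half
lo=4, hi=4, mid=4, arr[mid]=13 -> Found target at index 4!

Binary search finds 13 at index 4 after 3 comparisons. The search repeatedly halves the search space by comparing with the middle element.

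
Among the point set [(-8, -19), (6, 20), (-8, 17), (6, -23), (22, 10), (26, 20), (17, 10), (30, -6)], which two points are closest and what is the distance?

Computing all pairwise distances among 8 points:

d((-8, -19), (6, 20)) = 41.4367
d((-8, -19), (-8, 17)) = 36.0
d((-8, -19), (6, -23)) = 14.5602
d((-8, -19), (22, 10)) = 41.7253
d((-8, -19), (26, 20)) = 51.7397
d((-8, -19), (17, 10)) = 38.2884
d((-8, -19), (30, -6)) = 40.1622
d((6, 20), (-8, 17)) = 14.3178
d((6, 20), (6, -23)) = 43.0
d((6, 20), (22, 10)) = 18.868
d((6, 20), (26, 20)) = 20.0
d((6, 20), (17, 10)) = 14.8661
d((6, 20), (30, -6)) = 35.3836
d((-8, 17), (6, -23)) = 42.3792
d((-8, 17), (22, 10)) = 30.8058
d((-8, 17), (26, 20)) = 34.1321
d((-8, 17), (17, 10)) = 25.9615
d((-8, 17), (30, -6)) = 44.4185
d((6, -23), (22, 10)) = 36.6742
d((6, -23), (26, 20)) = 47.4236
d((6, -23), (17, 10)) = 34.7851
d((6, -23), (30, -6)) = 29.4109
d((22, 10), (26, 20)) = 10.7703
d((22, 10), (17, 10)) = 5.0 <-- minimum
d((22, 10), (30, -6)) = 17.8885
d((26, 20), (17, 10)) = 13.4536
d((26, 20), (30, -6)) = 26.3059
d((17, 10), (30, -6)) = 20.6155

Closest pair: (22, 10) and (17, 10) with distance 5.0

The closest pair is (22, 10) and (17, 10) with Euclidean distance 5.0. For 8 points, brute-force pairwise comparison is shown above. For large n, the divide-and-conquer algorithm (sort by x, recurse on halves, check the dividing strip) achieves O(n log n).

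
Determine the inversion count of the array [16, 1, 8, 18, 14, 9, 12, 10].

Finding inversions in [16, 1, 8, 18, 14, 9, 12, 10]:

(0, 1): arr[0]=16 > arr[1]=1
(0, 2): arr[0]=16 > arr[2]=8
(0, 4): arr[0]=16 > arr[4]=14
(0, 5): arr[0]=16 > arr[5]=9
(0, 6): arr[0]=16 > arr[6]=12
(0, 7): arr[0]=16 > arr[7]=10
(3, 4): arr[3]=18 > arr[4]=14
(3, 5): arr[3]=18 > arr[5]=9
(3, 6): arr[3]=18 > arr[6]=12
(3, 7): arr[3]=18 > arr[7]=10
(4, 5): arr[4]=14 > arr[5]=9
(4, 6): arr[4]=14 > arr[6]=12
(4, 7): arr[4]=14 > arr[7]=10
(6, 7): arr[6]=12 > arr[7]=10

Total inversions: 14

The array has 14 inversion(s): (0,1), (0,2), (0,4), (0,5), (0,6), (0,7), (3,4), (3,5), (3,6), (3,7), (4,5), (4,6), (4,7), (6,7). Each pair (i,j) satisfies i < j and arr[i] > arr[j].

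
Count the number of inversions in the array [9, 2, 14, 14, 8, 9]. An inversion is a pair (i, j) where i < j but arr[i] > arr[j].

Finding inversions in [9, 2, 14, 14, 8, 9]:

(0, 1): arr[0]=9 > arr[1]=2
(0, 4): arr[0]=9 > arr[4]=8
(2, 4): arr[2]=14 > arr[4]=8
(2, 5): arr[2]=14 > arr[5]=9
(3, 4): arr[3]=14 > arr[4]=8
(3, 5): arr[3]=14 > arr[5]=9

Total inversions: 6

The array has 6 inversion(s): (0,1), (0,4), (2,4), (2,5), (3,4), (3,5). Each pair (i,j) satisfies i < j and arr[i] > arr[j].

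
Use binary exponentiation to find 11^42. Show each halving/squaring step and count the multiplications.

Computing 11^42 by squaring (build up from 11^1; each line after the first costs one multiplication):

11^1 = 11
11^2 = (11^1)^2 = 11^2 = 121
11^4 = (11^2)^2 = 121^2 = 14641
11^5 = 11 * 11^4 = 11 * 14641 = 161051
11^10 = (11^5)^2 = 161051^2 = 25937424601
11^20 = (11^10)^2 = 25937424601^2 = 672749994932560009201
11^21 = 11 * 11^20 = 11 * 672749994932560009201 = 7400249944258160101211
11^42 = (11^21)^2 = 7400249944258160101211^2 = 54763699237492901685126120802225273763666521

Result: 54763699237492901685126120802225273763666521
Multiplications needed: 7 (7 lines after 11^1)

11^42 = 54763699237492901685126120802225273763666521. Using exponentiation by squaring, this requires 7 multiplications. The key idea: if the exponent is even, square the half-power; if odd, multiply by the base once.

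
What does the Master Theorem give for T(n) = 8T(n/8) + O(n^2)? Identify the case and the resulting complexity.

Master Theorem for T(n) = 8T(n/8) + O(n^2):

a = 8, b = 8, c = 2
log_b(a) = log_8(8) = 1.0000

Case 3: c = 2 > log_8(8) = 1.0000
T(n) = O(n^2) = O(n^2)

For T(n) = 8T(n/8) + O(n^2): log_8(8) = 1.0000. This is Case 3 of the Master Theorem (c > log_b(a), work dominated by root), giving O(n^2).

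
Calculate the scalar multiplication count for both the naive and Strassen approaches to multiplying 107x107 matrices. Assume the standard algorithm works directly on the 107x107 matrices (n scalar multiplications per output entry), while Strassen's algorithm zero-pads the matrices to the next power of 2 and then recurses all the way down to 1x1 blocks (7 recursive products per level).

Matrix multiplication for 107x107 matrices:

Strassen's algorithm requires power-of-2 dimensions. Pad 107x107 to 128x128 (next power of 2).

Standard algorithm: 107^3 = 1225043 multiplications
Strassen's algorithm: 7^(log2(128)) = 7^7 = 823543 multiplications
Savings: 1225043 - 823543 = 401500 multiplications

Standard: 1225043 multiplications (107^3). Strassen: 823543 multiplications (7^7, after padding to 128x128). Strassen reduces 8 recursive multiplications to 7 at each level.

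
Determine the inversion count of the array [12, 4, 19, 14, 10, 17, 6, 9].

Finding inversions in [12, 4, 19, 14, 10, 17, 6, 9]:

(0, 1): arr[0]=12 > arr[1]=4
(0, 4): arr[0]=12 > arr[4]=10
(0, 6): arr[0]=12 > arr[6]=6
(0, 7): arr[0]=12 > arr[7]=9
(2, 3): arr[2]=19 > arr[3]=14
(2, 4): arr[2]=19 > arr[4]=10
(2, 5): arr[2]=19 > arr[5]=17
(2, 6): arr[2]=19 > arr[6]=6
(2, 7): arr[2]=19 > arr[7]=9
(3, 4): arr[3]=14 > arr[4]=10
(3, 6): arr[3]=14 > arr[6]=6
(3, 7): arr[3]=14 > arr[7]=9
(4, 6): arr[4]=10 > arr[6]=6
(4, 7): arr[4]=10 > arr[7]=9
(5, 6): arr[5]=17 > arr[6]=6
(5, 7): arr[5]=17 > arr[7]=9

Total inversions: 16

The array has 16 inversion(s): (0,1), (0,4), (0,6), (0,7), (2,3), (2,4), (2,5), (2,6), (2,7), (3,4), (3,6), (3,7), (4,6), (4,7), (5,6), (5,7). Each pair (i,j) satisfies i < j and arr[i] > arr[j].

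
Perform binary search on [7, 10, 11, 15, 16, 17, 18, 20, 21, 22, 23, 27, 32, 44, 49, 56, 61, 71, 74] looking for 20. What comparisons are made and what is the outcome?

Binary search for 20 in [7, 10, 11, 15, 16, 17, 18, 20, 21, 22, 23, 27, 32, 44, 49, 56, 61, 71, 74]:

lo=0, hi=18, mid=9, arr[mid]=22 -> 22 > 20, search left half
lo=0, hi=8, mid=4, arr[mid]=16 -> 16 < 20, search right half
lo=5, hi=8, mid=6, arr[mid]=18 -> 18 < 20, search right half
lo=7, hi=8, mid=7, arr[mid]=20 -> Found target at index 7!

Binary search finds 20 at index 7 after 4 comparisons. The search repeatedly halves the search space by comparing with the middle element.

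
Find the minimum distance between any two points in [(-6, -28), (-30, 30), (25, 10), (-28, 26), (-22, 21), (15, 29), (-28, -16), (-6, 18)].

Computing all pairwise distances among 8 points:

d((-6, -28), (-30, 30)) = 62.7694
d((-6, -28), (25, 10)) = 49.0408
d((-6, -28), (-28, 26)) = 58.3095
d((-6, -28), (-22, 21)) = 51.5461
d((-6, -28), (15, 29)) = 60.7454
d((-6, -28), (-28, -16)) = 25.0599
d((-6, -28), (-6, 18)) = 46.0
d((-30, 30), (25, 10)) = 58.5235
d((-30, 30), (-28, 26)) = 4.4721 <-- minimum
d((-30, 30), (-22, 21)) = 12.0416
d((-30, 30), (15, 29)) = 45.0111
d((-30, 30), (-28, -16)) = 46.0435
d((-30, 30), (-6, 18)) = 26.8328
d((25, 10), (-28, 26)) = 55.3624
d((25, 10), (-22, 21)) = 48.2701
d((25, 10), (15, 29)) = 21.4709
d((25, 10), (-28, -16)) = 59.0339
d((25, 10), (-6, 18)) = 32.0156
d((-28, 26), (-22, 21)) = 7.8102
d((-28, 26), (15, 29)) = 43.1045
d((-28, 26), (-28, -16)) = 42.0
d((-28, 26), (-6, 18)) = 23.4094
d((-22, 21), (15, 29)) = 37.855
d((-22, 21), (-28, -16)) = 37.4833
d((-22, 21), (-6, 18)) = 16.2788
d((15, 29), (-28, -16)) = 62.2415
d((15, 29), (-6, 18)) = 23.7065
d((-28, -16), (-6, 18)) = 40.4969

Closest pair: (-30, 30) and (-28, 26) with distance 4.4721

The closest pair is (-30, 30) and (-28, 26) with Euclidean distance 4.4721. For 8 points, brute-force pairwise comparison is shown above. For large n, the divide-and-conquer algorithm (sort by x, recurse on halves, check the dividing strip) achieves O(n log n).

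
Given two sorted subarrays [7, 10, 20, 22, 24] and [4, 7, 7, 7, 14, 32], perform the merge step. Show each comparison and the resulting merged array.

Merging process:

Compare 7 vs 4: take 4 from right. Merged: [4]
Compare 7 vs 7: take 7 from left. Merged: [4, 7]
Compare 10 vs 7: take 7 from right. Merged: [4, 7, 7]
Compare 10 vs 7: take 7 from right. Merged: [4, 7, 7, 7]
Compare 10 vs 7: take 7 from right. Merged: [4, 7, 7, 7, 7]
Compare 10 vs 14: take 10 from left. Merged: [4, 7, 7, 7, 7, 10]
Compare 20 vs 14: take 14 from right. Merged: [4, 7, 7, 7, 7, 10, 14]
Compare 20 vs 32: take 20 from left. Merged: [4, 7, 7, 7, 7, 10, 14, 20]
Compare 22 vs 32: take 22 from left. Merged: [4, 7, 7, 7, 7, 10, 14, 20, 22]
Compare 24 vs 32: take 24 from left. Merged: [4, 7, 7, 7, 7, 10, 14, 20, 22, 24]
Append remaining from right: [32]. Merged: [4, 7, 7, 7, 7, 10, 14, 20, 22, 24, 32]

Final merged array: [4, 7, 7, 7, 7, 10, 14, 20, 22, 24, 32]
Total comparisons: 10

The merged array is [4, 7, 7, 7, 7, 10, 14, 20, 22, 24, 32], requiring 10 comparisons. The merge step runs in O(n) time where n is the total number of elements.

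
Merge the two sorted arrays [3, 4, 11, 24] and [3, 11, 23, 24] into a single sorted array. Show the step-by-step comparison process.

Merging process:

Compare 3 vs 3: take 3 from left. Merged: [3]
Compare 4 vs 3: take 3 from right. Merged: [3, 3]
Compare 4 vs 11: take 4 from left. Merged: [3, 3, 4]
Compare 11 vs 11: take 11 from left. Merged: [3, 3, 4, 11]
Compare 24 vs 11: take 11 from right. Merged: [3, 3, 4, 11, 11]
Compare 24 vs 23: take 23 from right. Merged: [3, 3, 4, 11, 11, 23]
Compare 24 vs 24: take 24 from left. Merged: [3, 3, 4, 11, 11, 23, 24]
Append remaining from right: [24]. Merged: [3, 3, 4, 11, 11, 23, 24, 24]

Final merged array: [3, 3, 4, 11, 11, 23, 24, 24]
Total comparisons: 7

The merged array is [3, 3, 4, 11, 11, 23, 24, 24], requiring 7 comparisons. The merge step runs in O(n) time where n is the total number of elements.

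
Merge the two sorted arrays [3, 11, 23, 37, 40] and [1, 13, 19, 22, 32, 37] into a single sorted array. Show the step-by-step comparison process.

Merging process:

Compare 3 vs 1: take 1 from right. Merged: [1]
Compare 3 vs 13: take 3 from left. Merged: [1, 3]
Compare 11 vs 13: take 11 from left. Merged: [1, 3, 11]
Compare 23 vs 13: take 13 from right. Merged: [1, 3, 11, 13]
Compare 23 vs 19: take 19 from right. Merged: [1, 3, 11, 13, 19]
Compare 23 vs 22: take 22 from right. Merged: [1, 3, 11, 13, 19, 22]
Compare 23 vs 32: take 23 from left. Merged: [1, 3, 11, 13, 19, 22, 23]
Compare 37 vs 32: take 32 from right. Merged: [1, 3, 11, 13, 19, 22, 23, 32]
Compare 37 vs 37: take 37 from left. Merged: [1, 3, 11, 13, 19, 22, 23, 32, 37]
Compare 40 vs 37: take 37 from right. Merged: [1, 3, 11, 13, 19, 22, 23, 32, 37, 37]
Append remaining from left: [40]. Merged: [1, 3, 11, 13, 19, 22, 23, 32, 37, 37, 40]

Final merged array: [1, 3, 11, 13, 19, 22, 23, 32, 37, 37, 40]
Total comparisons: 10

The merged array is [1, 3, 11, 13, 19, 22, 23, 32, 37, 37, 40], requiring 10 comparisons. The merge step runs in O(n) time where n is the total number of elements.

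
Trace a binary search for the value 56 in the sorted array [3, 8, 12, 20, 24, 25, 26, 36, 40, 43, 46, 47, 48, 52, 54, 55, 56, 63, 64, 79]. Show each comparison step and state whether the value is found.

Binary search for 56 in [3, 8, 12, 20, 24, 25, 26, 36, 40, 43, 46, 47, 48, 52, 54, 55, 56, 63, 64, 79]:

lo=0, hi=19, mid=9, arr[mid]=43 -> 43 < 56, search right half
lo=10, hi=19, mid=14, arr[mid]=54 -> 54 < 56, search right half
lo=15, hi=19, mid=17, arr[mid]=63 -> 63 > 56, search left half
lo=15, hi=16, mid=15, arr[mid]=55 -> 55 < 56, search right half
lo=16, hi=16, mid=16, arr[mid]=56 -> Found target at index 16!

Binary search finds 56 at index 16 after 5 comparisons. The search repeatedly halves the search space by comparing with the middle element.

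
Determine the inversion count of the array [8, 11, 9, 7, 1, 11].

Finding inversions in [8, 11, 9, 7, 1, 11]:

(0, 3): arr[0]=8 > arr[3]=7
(0, 4): arr[0]=8 > arr[4]=1
(1, 2): arr[1]=11 > arr[2]=9
(1, 3): arr[1]=11 > arr[3]=7
(1, 4): arr[1]=11 > arr[4]=1
(2, 3): arr[2]=9 > arr[3]=7
(2, 4): arr[2]=9 > arr[4]=1
(3, 4): arr[3]=7 > arr[4]=1

Total inversions: 8

The array has 8 inversion(s): (0,3), (0,4), (1,2), (1,3), (1,4), (2,3), (2,4), (3,4). Each pair (i,j) satisfies i < j and arr[i] > arr[j].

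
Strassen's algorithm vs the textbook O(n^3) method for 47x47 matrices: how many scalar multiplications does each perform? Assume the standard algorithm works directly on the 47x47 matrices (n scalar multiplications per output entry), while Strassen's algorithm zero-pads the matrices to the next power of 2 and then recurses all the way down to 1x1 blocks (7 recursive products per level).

Matrix multiplication for 47x47 matrices:

Strassen's algorithm requires power-of-2 dimensions. Pad 47x47 to 64x64 (next power of 2).

Standard algorithm: 47^3 = 103823 multiplications
Strassen's algorithm: 7^(log2(64)) = 7^6 = 117649 multiplications
Difference: 103823 - 117649 = -13826 (Strassen uses MORE here due to padding overhead — for small or just-over-power-of-2 n, padding can outweigh the per-level savings)

Standard: 103823 multiplications (47^3). Strassen: 117649 multiplications (7^6, after padding to 64x64). Strassen reduces 8 recursive multiplications to 7 at each level.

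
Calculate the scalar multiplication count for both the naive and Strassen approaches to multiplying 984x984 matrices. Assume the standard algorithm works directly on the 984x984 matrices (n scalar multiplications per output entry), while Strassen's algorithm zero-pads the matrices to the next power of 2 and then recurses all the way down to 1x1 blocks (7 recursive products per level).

Matrix multiplication for 984x984 matrices:

Strassen's algorithm requires power-of-2 dimensions. Pad 984x984 to 1024x1024 (next power of 2).

Standard algorithm: 984^3 = 952763904 multiplications
Strassen's algorithm: 7^(log2(1024)) = 7^10 = 282475249 multiplications
Savings: 952763904 - 282475249 = 670288655 multiplications

Standard: 952763904 multiplications (984^3). Strassen: 282475249 multiplications (7^10, after padding to 1024x1024). Strassen reduces 8 recursive multiplications to 7 at each level.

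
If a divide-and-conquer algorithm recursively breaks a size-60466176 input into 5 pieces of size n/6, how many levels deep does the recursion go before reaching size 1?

For divide and conquer with division factor 6:

Problem sizes at each level:
Level 0: 60466176
Level 1: 10077696
Level 2: 1679616
Level 3: 279936
Level 4: 46656
Level 5: 7776
Level 6: 1296
Level 7: 216
Level 8: 36
Level 9: 6
Level 10: 1

The root is level 0 and the size-1 base case is level 10 (the tree spans levels 0 through 10, i.e. 11 levels counting the root), so the depth is the number of divisions: log_6(60466176) = 10

The recursion tree depth is log_6(60466176) = 10. At each level, the problem size is divided by 6, so it takes 10 divisions to reduce to a base case of size 1. The algorithm makes 5 recursive calls at each level.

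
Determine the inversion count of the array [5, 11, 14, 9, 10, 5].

Finding inversions in [5, 11, 14, 9, 10, 5]:

(1, 3): arr[1]=11 > arr[3]=9
(1, 4): arr[1]=11 > arr[4]=10
(1, 5): arr[1]=11 > arr[5]=5
(2, 3): arr[2]=14 > arr[3]=9
(2, 4): arr[2]=14 > arr[4]=10
(2, 5): arr[2]=14 > arr[5]=5
(3, 5): arr[3]=9 > arr[5]=5
(4, 5): arr[4]=10 > arr[5]=5

Total inversions: 8

The array has 8 inversion(s): (1,3), (1,4), (1,5), (2,3), (2,4), (2,5), (3,5), (4,5). Each pair (i,j) satisfies i < j and arr[i] > arr[j].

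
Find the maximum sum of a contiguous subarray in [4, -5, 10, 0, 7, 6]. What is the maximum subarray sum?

Using Kadane's algorithm on [4, -5, 10, 0, 7, 6]:

Scanning through the array:
Position 1 (value -5): max_ending_here = -1, max_so_far = 4
Position 2 (value 10): max_ending_here = 10, max_so_far = 10
Position 3 (value 0): max_ending_here = 10, max_so_far = 10
Position 4 (value 7): max_ending_here = 17, max_so_far = 17
Position 5 (value 6): max_ending_here = 23, max_so_far = 23

Maximum subarray: [10, 0, 7, 6]
Maximum sum: 23

The maximum subarray is [10, 0, 7, 6] with sum 23. This subarray runs from index 2 to index 5.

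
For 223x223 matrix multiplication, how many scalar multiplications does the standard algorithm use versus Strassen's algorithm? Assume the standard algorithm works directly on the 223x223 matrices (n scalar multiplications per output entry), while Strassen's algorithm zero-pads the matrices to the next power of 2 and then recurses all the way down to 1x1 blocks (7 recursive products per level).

Matrix multiplication for 223x223 matrices:

Strassen's algorithm requires power-of-2 dimensions. Pad 223x223 to 256x256 (next power of 2).

Standard algorithm: 223^3 = 11089567 multiplications
Strassen's algorithm: 7^(log2(256)) = 7^8 = 5764801 multiplications
Savings: 11089567 - 5764801 = 5324766 multiplications

Standard: 11089567 multiplications (223^3). Strassen: 5764801 multiplications (7^8, after padding to 256x256). Strassen reduces 8 recursive multiplications to 7 at each level.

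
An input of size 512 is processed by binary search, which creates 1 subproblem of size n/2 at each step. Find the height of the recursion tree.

For divide and conquer with division factor 2:

Problem sizes at each level:
Level 0: 512
Level 1: 256
Level 2: 128
Level 3: 64
Level 4: 32
Level 5: 16
Level 6: 8
Level 7: 4
Level 8: 2
Level 9: 1

The root is level 0 and the size-1 base case is level 9 (the tree spans levels 0 through 9, i.e. 10 levels counting the root), so the depth is the number of divisions: log_2(512) = 9

The recursion tree depth is log_2(512) = 9. At each level, the problem size is divided by 2, so it takes 9 divisions to reduce to a base case of size 1. The algorithm makes 1 recursive call at each level.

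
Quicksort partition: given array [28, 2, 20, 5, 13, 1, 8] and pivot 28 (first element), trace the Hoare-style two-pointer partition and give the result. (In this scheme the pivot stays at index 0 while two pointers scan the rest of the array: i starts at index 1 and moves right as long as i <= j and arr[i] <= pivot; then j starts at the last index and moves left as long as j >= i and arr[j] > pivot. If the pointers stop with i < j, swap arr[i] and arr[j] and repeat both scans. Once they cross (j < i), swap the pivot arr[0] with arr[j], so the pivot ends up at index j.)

Hoare-style two-pointer partition with pivot = 28:

Initial array: [28, 2, 20, 5, 13, 1, 8]

Pointers start at i = 1, j = 6.
i ends at 7, j ends at 6: the pointers have crossed (j < i), so scanning stops.

Swap pivot arr[0] with arr[6] to place pivot at position 6: [8, 2, 20, 5, 13, 1, 28]
Pivot position: 6

After partitioning with pivot 28, the array becomes [8, 2, 20, 5, 13, 1, 28]. The pivot is placed at index 6. All elements to the left of the pivot are <= 28, and all elements to the right are > 28.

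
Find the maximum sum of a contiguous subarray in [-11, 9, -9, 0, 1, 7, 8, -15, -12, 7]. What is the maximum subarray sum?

Using Kadane's algorithm on [-11, 9, -9, 0, 1, 7, 8, -15, -12, 7]:

Scanning through the array:
Position 1 (value 9): max_ending_here = 9, max_so_far = 9
Position 2 (value -9): max_ending_here = 0, max_so_far = 9
Position 3 (value 0): max_ending_here = 0, max_so_far = 9
Position 4 (value 1): max_ending_here = 1, max_so_far = 9
Position 5 (value 7): max_ending_here = 8, max_so_far = 9
Position 6 (value 8): max_ending_here = 16, max_so_far = 16
Position 7 (value -15): max_ending_here = 1, max_so_far = 16
Position 8 (value -12): max_ending_here = -11, max_so_far = 16
Position 9 (value 7): max_ending_here = 7, max_so_far = 16

Maximum subarray: [9, -9, 0, 1, 7, 8]
Maximum sum: 16

The maximum subarray is [9, -9, 0, 1, 7, 8] with sum 16. This subarray runs from index 1 to index 6.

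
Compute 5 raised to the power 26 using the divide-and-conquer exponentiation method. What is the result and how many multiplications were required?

Computing 5^26 by squaring (build up from 5^1; each line after the first costs one multiplication):

5^1 = 5
5^2 = (5^1)^2 = 5^2 = 25
5^3 = 5 * 5^2 = 5 * 25 = 125
5^6 = (5^3)^2 = 125^2 = 15625
5^12 = (5^6)^2 = 15625^2 = 244140625
5^13 = 5 * 5^12 = 5 * 244140625 = 1220703125
5^26 = (5^13)^2 = 1220703125^2 = 1490116119384765625

Result: 1490116119384765625
Multiplications needed: 6 (6 lines after 5^1)

5^26 = 1490116119384765625. Using exponentiation by squaring, this requires 6 multiplications. The key idea: if the exponent is even, square the half-power; if odd, multiply by the base once.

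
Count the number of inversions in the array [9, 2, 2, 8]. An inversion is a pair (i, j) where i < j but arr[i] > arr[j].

Finding inversions in [9, 2, 2, 8]:

(0, 1): arr[0]=9 > arr[1]=2
(0, 2): arr[0]=9 > arr[2]=2
(0, 3): arr[0]=9 > arr[3]=8

Total inversions: 3

The array has 3 inversion(s): (0,1), (0,2), (0,3). Each pair (i,j) satisfies i < j and arr[i] > arr[j].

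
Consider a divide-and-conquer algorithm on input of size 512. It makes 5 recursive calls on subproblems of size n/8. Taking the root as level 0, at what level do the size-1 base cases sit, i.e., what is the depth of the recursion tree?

For divide and conquer with division factor 8:

Problem sizes at each level:
Level 0: 512
Level 1: 64
Level 2: 8
Level 3: 1

The root is level 0 and the size-1 base case is level 3 (the tree spans levels 0 through 3, i.e. 4 levels counting the root), so the depth is the number of divisions: log_8(512) = 3

The recursion tree depth is log_8(512) = 3. At each level, the problem size is divided by 8, so it takes 3 divisions to reduce to a base case of size 1. The algorithm makes 5 recursive calls at each level.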